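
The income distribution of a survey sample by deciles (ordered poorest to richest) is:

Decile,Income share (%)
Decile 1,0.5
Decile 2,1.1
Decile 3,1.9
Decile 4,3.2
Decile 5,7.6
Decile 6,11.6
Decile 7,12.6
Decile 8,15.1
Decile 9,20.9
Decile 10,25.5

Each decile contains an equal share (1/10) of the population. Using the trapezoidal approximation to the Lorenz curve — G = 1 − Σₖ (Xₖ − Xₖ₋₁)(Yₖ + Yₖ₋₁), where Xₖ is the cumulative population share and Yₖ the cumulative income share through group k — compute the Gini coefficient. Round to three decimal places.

0.462

Cumulative income shares Yₖ: 0.0050, 0.0160, 0.0350, 0.0670, 0.1430, 0.2590, 0.3850, 0.5360, 0.7450, 1.0000
Σ (Xₖ−Xₖ₋₁)(Yₖ+Yₖ₋₁) = (1/10)(0.0050+0.0000) + (1/10)(0.0160+0.0050) + (1/10)(0.0350+0.0160) + (1/10)(0.0670+0.0350) + (1/10)(0.1430+0.0670) + (1/10)(0.2590+0.1430) + (1/10)(0.3850+0.2590) + (1/10)(0.5360+0.3850) + (1/10)(0.7450+0.5360) + (1/10)(1.0000+0.7450)
  = 0.0005 + 0.0021 + 0.0051 + 0.0102 + 0.0210 + 0.0402 + 0.0644 + 0.0921 + 0.1281 + 0.1745 = 0.5382
G = 1 − 0.5382 = 0.4618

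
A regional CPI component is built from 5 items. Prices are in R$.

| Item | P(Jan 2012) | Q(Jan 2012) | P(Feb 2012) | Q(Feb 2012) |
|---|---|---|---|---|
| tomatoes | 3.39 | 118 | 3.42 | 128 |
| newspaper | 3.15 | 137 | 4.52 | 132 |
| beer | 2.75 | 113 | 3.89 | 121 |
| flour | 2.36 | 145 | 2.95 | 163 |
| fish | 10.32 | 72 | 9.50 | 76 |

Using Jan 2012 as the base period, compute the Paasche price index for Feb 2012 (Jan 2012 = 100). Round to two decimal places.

115.16

Paasche price index uses current-period quantities as weights.
ΣP(Feb 2012)·Q(Feb 2012) = 3.42×128 + 4.52×132 + 3.89×121 + 2.95×163 + 9.50×76 = 437.76 + 596.64 + 470.69 + 480.85 + 722 = 2707.94
ΣP(Jan 2012)·Q(Feb 2012) = 3.39×128 + 3.15×132 + 2.75×121 + 2.36×163 + 10.32×76 = 433.92 + 415.8 + 332.75 + 384.68 + 784.32 = 2351.47
Index = 2707.94 / 2351.47 × 100 = 115.1595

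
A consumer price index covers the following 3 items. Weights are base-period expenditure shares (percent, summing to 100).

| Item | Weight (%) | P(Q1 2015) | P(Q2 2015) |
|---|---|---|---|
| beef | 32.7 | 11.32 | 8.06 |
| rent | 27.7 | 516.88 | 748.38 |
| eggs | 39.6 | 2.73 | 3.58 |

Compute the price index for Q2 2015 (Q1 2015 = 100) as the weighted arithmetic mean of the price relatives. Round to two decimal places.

beef: 32.7 × (8.06/11.32) = 32.7 × 0.712014 = 23.2829
rent: 27.7 × (748.38/516.88) = 27.7 × 1.447880 = 40.1063
eggs: 39.6 × (3.58/2.73) = 39.6 × 1.311355 = 51.9297
Index = Σ wᵢ·(p₁ᵢ/p₀ᵢ) = 23.2829 + 40.1063 + 51.9297 = 115.3188

115.32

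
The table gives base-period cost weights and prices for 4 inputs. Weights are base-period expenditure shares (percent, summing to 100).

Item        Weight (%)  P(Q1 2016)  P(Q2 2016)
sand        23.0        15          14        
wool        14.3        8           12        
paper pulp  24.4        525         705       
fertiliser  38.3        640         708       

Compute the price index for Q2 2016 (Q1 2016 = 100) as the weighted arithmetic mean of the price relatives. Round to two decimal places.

sand: 23.0 × (14/15) = 23.0 × 0.933333 = 21.4667
wool: 14.3 × (12/8) = 14.3 × 1.500000 = 21.4500
paper pulp: 24.4 × (705/525) = 24.4 × 1.342857 = 32.7657
fertiliser: 38.3 × (708/640) = 38.3 × 1.106250 = 42.3694
Index = Σ wᵢ·(p₁ᵢ/p₀ᵢ) = 21.4667 + 21.4500 + 32.7657 + 42.3694 = 118.0518

118.05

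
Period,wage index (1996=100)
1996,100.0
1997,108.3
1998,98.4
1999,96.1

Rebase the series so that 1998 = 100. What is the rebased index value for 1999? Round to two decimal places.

Rebased(1999) = 96.1 / 98.4 × 100 = 97.6626

97.66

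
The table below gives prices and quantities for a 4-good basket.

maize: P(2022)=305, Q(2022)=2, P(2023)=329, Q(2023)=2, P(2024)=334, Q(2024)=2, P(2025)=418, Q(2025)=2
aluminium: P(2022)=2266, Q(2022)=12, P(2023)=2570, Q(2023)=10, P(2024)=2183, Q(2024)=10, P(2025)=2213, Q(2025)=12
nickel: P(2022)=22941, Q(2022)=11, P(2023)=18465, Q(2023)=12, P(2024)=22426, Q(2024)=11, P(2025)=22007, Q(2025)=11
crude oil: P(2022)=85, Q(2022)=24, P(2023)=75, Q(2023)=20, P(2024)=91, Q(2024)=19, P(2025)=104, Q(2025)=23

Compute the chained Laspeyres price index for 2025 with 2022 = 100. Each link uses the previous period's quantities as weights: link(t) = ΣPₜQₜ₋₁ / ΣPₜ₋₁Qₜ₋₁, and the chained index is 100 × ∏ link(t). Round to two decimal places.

97.14

Link 2022→2023:
ΣP(2023)Q(2022) = 329×2 + 2570×12 + 18465×11 + 75×24 = 658 + 30840 + 203115 + 1800 = 236413
ΣP(2022)Q(2022) = 305×2 + 2266×12 + 22941×11 + 85×24 = 610 + 27192 + 252351 + 2040 = 282193
link = 236413/282193 = 0.837771
Link 2023→2024:
ΣP(2024)Q(2023) = 334×2 + 2183×10 + 22426×12 + 91×20 = 668 + 21830 + 269112 + 1820 = 293430
ΣP(2023)Q(2023) = 329×2 + 2570×10 + 18465×12 + 75×20 = 658 + 25700 + 221580 + 1500 = 249438
link = 293430/249438 = 1.176364
Link 2024→2025:
ΣP(2025)Q(2024) = 418×2 + 2213×10 + 22007×11 + 104×19 = 836 + 22130 + 242077 + 1976 = 267019
ΣP(2024)Q(2024) = 334×2 + 2183×10 + 22426×11 + 91×19 = 668 + 21830 + 246686 + 1729 = 270913
link = 267019/270913 = 0.985626
Chained index = 100 × 0.837771 × 1.176364 × 0.985626 = 97.1358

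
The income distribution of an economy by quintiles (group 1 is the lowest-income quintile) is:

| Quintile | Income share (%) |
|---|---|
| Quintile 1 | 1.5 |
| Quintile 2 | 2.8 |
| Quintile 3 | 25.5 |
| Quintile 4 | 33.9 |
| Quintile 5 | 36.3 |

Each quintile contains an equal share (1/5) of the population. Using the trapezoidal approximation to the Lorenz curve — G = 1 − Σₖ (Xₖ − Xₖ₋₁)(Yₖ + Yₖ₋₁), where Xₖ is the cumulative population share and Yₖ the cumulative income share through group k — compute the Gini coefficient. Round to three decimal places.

Cumulative income shares Yₖ: 0.0150, 0.0430, 0.2980, 0.6370, 1.0000
Σ (Xₖ−Xₖ₋₁)(Yₖ+Yₖ₋₁) = (1/5)(0.0150+0.0000) + (1/5)(0.0430+0.0150) + (1/5)(0.2980+0.0430) + (1/5)(0.6370+0.2980) + (1/5)(1.0000+0.6370)
  = 0.0030 + 0.0116 + 0.0682 + 0.1870 + 0.3274 = 0.5972
G = 1 − 0.5972 = 0.4028

0.403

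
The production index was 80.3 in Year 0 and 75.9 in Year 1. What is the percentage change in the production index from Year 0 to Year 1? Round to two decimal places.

-5.48%

Change = (75.9 − 80.3) / 80.3 × 100
       = -4.4 / 80.3 × 100 = -5.4795%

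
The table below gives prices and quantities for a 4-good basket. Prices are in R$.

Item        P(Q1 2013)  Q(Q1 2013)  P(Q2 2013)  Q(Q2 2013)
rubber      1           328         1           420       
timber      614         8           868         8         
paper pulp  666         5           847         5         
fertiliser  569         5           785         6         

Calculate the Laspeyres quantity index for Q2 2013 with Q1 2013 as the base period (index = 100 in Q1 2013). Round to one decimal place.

Laspeyres quantity index uses base-period prices as weights.
ΣP(Q1 2013)·Q(Q2 2013) = 1×420 + 614×8 + 666×5 + 569×6 = 420 + 4912 + 3330 + 3414 = 12076
ΣP(Q1 2013)·Q(Q1 2013) = 1×328 + 614×8 + 666×5 + 569×5 = 328 + 4912 + 3330 + 2845 = 11415
Index = 12076 / 11415 × 100 = 105.7906

105.8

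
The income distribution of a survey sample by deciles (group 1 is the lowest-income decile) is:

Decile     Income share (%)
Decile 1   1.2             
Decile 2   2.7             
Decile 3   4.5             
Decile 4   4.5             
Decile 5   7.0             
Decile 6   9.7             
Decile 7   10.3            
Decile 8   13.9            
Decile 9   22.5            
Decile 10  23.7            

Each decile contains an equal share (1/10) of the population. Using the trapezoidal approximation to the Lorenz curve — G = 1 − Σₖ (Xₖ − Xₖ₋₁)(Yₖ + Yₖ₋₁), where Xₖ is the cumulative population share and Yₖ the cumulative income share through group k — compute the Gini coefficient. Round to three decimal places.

Cumulative income shares Yₖ: 0.0120, 0.0390, 0.0840, 0.1290, 0.1990, 0.2960, 0.3990, 0.5380, 0.7630, 1.0000
Σ (Xₖ−Xₖ₋₁)(Yₖ+Yₖ₋₁) = (1/10)(0.0120+0.0000) + (1/10)(0.0390+0.0120) + (1/10)(0.0840+0.0390) + (1/10)(0.1290+0.0840) + (1/10)(0.1990+0.1290) + (1/10)(0.2960+0.1990) + (1/10)(0.3990+0.2960) + (1/10)(0.5380+0.3990) + (1/10)(0.7630+0.5380) + (1/10)(1.0000+0.7630)
  = 0.0012 + 0.0051 + 0.0123 + 0.0213 + 0.0328 + 0.0495 + 0.0695 + 0.0937 + 0.1301 + 0.1763 = 0.5918
G = 1 − 0.5918 = 0.4082

0.408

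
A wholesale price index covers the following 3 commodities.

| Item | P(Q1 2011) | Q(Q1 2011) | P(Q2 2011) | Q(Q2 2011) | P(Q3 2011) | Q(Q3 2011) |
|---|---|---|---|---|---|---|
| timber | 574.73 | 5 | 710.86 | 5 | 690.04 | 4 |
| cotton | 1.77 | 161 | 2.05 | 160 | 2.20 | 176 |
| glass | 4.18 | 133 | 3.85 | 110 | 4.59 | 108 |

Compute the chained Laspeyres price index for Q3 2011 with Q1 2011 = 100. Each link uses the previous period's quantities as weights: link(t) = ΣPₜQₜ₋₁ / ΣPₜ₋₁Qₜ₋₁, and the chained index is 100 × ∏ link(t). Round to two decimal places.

Link Q1 2011→Q2 2011:
ΣP(Q2 2011)Q(Q1 2011) = 710.86×5 + 2.05×161 + 3.85×133 = 3554.3 + 330.05 + 512.05 = 4396.4
ΣP(Q1 2011)Q(Q1 2011) = 574.73×5 + 1.77×161 + 4.18×133 = 2873.65 + 284.97 + 555.94 = 3714.56
link = 4396.4/3714.56 = 1.183559
Link Q2 2011→Q3 2011:
ΣP(Q3 2011)Q(Q2 2011) = 690.04×5 + 2.20×160 + 4.59×110 = 3450.2 + 352 + 504.9 = 4307.1
ΣP(Q2 2011)Q(Q2 2011) = 710.86×5 + 2.05×160 + 3.85×110 = 3554.3 + 328 + 423.5 = 4305.8
link = 4307.1/4305.8 = 1.000302
Chained index = 100 × 1.183559 × 1.000302 = 118.3916

118.39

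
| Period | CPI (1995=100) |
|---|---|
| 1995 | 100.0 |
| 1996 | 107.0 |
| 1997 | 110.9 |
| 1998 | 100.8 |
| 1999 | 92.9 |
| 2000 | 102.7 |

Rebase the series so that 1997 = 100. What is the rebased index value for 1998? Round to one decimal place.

Rebased(1998) = 100.8 / 110.9 × 100 = 90.8927

90.9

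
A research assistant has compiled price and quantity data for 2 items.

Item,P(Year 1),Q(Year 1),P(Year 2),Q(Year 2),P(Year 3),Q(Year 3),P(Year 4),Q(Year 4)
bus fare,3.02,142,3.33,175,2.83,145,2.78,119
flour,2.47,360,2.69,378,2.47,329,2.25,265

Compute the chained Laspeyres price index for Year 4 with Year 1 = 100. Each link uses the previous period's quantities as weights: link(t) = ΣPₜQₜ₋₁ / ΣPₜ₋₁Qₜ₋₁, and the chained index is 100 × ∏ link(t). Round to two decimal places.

91.32

Link Year 1→Year 2:
ΣP(Year 2)Q(Year 1) = 3.33×142 + 2.69×360 = 472.86 + 968.4 = 1441.26
ΣP(Year 1)Q(Year 1) = 3.02×142 + 2.47×360 = 428.84 + 889.2 = 1318.04
link = 1441.26/1318.04 = 1.093487
Link Year 2→Year 3:
ΣP(Year 3)Q(Year 2) = 2.83×175 + 2.47×378 = 495.25 + 933.66 = 1428.91
ΣP(Year 2)Q(Year 2) = 3.33×175 + 2.69×378 = 582.75 + 1016.82 = 1599.57
link = 1428.91/1599.57 = 0.893309
Link Year 3→Year 4:
ΣP(Year 4)Q(Year 3) = 2.78×145 + 2.25×329 = 403.1 + 740.25 = 1143.35
ΣP(Year 3)Q(Year 3) = 2.83×145 + 2.47×329 = 410.35 + 812.63 = 1222.98
link = 1143.35/1222.98 = 0.934889
Chained index = 100 × 1.093487 × 0.893309 × 0.934889 = 91.3220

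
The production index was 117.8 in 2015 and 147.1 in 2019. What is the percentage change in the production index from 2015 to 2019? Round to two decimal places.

Change = (147.1 − 117.8) / 117.8 × 100
       = 29.3 / 117.8 × 100 = 24.8727%

24.87%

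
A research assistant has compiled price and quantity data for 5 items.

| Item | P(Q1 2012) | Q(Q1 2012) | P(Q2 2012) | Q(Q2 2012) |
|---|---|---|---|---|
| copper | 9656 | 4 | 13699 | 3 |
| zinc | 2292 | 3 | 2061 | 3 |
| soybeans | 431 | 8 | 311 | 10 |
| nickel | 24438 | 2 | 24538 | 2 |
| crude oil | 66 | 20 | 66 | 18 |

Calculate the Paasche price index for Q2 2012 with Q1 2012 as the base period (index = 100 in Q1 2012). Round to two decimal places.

Paasche price index uses current-period quantities as weights.
ΣP(Q2 2012)·Q(Q2 2012) = 13699×3 + 2061×3 + 311×10 + 24538×2 + 66×18 = 41097 + 6183 + 3110 + 49076 + 1188 = 100654
ΣP(Q1 2012)·Q(Q2 2012) = 9656×3 + 2292×3 + 431×10 + 24438×2 + 66×18 = 28968 + 6876 + 4310 + 48876 + 1188 = 90218
Index = 100654 / 90218 × 100 = 111.5675

111.57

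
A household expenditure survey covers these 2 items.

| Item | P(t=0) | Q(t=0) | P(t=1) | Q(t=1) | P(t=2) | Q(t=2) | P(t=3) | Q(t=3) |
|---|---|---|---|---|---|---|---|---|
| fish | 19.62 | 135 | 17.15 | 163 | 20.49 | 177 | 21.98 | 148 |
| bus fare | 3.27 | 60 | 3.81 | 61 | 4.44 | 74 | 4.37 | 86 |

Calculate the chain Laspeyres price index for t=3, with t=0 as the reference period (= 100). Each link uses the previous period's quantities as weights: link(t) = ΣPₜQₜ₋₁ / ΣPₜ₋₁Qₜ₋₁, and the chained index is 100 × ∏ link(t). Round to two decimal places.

Link t=0→t=1:
ΣP(t=1)Q(t=0) = 17.15×135 + 3.81×60 = 2315.25 + 228.6 = 2543.85
ΣP(t=0)Q(t=0) = 19.62×135 + 3.27×60 = 2648.7 + 196.2 = 2844.9
link = 2543.85/2844.9 = 0.894179
Link t=1→t=2:
ΣP(t=2)Q(t=1) = 20.49×163 + 4.44×61 = 3339.87 + 270.84 = 3610.71
ΣP(t=1)Q(t=1) = 17.15×163 + 3.81×61 = 2795.45 + 232.41 = 3027.86
link = 3610.71/3027.86 = 1.192496
Link t=2→t=3:
ΣP(t=3)Q(t=2) = 21.98×177 + 4.37×74 = 3890.46 + 323.38 = 4213.84
ΣP(t=2)Q(t=2) = 20.49×177 + 4.44×74 = 3626.73 + 328.56 = 3955.29
link = 4213.84/3955.29 = 1.065368
Chained index = 100 × 0.894179 × 1.192496 × 1.065368 = 113.6007

113.60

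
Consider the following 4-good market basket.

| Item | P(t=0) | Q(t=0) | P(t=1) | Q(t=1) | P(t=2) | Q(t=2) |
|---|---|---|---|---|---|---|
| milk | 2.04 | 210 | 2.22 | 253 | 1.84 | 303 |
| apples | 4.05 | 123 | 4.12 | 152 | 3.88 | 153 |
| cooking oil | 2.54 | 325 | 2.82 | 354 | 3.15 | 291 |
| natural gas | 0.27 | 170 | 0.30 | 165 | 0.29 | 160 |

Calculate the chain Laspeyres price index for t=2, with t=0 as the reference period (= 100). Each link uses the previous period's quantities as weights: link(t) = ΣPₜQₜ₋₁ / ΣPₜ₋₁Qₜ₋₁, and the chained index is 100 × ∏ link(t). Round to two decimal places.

107.08

Link t=0→t=1:
ΣP(t=1)Q(t=0) = 2.22×210 + 4.12×123 + 2.82×325 + 0.30×170 = 466.2 + 506.76 + 916.5 + 51 = 1940.46
ΣP(t=0)Q(t=0) = 2.04×210 + 4.05×123 + 2.54×325 + 0.27×170 = 428.4 + 498.15 + 825.5 + 45.9 = 1797.95
link = 1940.46/1797.95 = 1.079262
Link t=1→t=2:
ΣP(t=2)Q(t=1) = 1.84×253 + 3.88×152 + 3.15×354 + 0.29×165 = 465.52 + 589.76 + 1115.1 + 47.85 = 2218.23
ΣP(t=1)Q(t=1) = 2.22×253 + 4.12×152 + 2.82×354 + 0.30×165 = 561.66 + 626.24 + 998.28 + 49.5 = 2235.68
link = 2218.23/2235.68 = 0.992195
Chained index = 100 × 1.079262 × 0.992195 = 107.0839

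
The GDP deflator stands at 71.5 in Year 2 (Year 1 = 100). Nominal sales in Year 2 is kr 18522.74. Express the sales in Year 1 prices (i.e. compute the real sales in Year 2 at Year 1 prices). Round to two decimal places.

Real = Nominal ÷ (Index/100) = 18522.74 ÷ (71.5/100)
     = 18522.74 ÷ 0.715 = 25905.9301

25905.93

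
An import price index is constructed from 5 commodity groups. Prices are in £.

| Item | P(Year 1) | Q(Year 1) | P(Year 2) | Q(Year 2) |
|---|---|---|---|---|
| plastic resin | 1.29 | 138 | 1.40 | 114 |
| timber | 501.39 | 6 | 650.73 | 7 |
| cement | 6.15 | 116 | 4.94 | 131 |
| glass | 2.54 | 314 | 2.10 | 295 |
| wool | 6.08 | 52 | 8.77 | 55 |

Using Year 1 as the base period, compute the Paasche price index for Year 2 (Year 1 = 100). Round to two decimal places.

Paasche price index uses current-period quantities as weights.
ΣP(Year 2)·Q(Year 2) = 1.40×114 + 650.73×7 + 4.94×131 + 2.10×295 + 8.77×55 = 159.6 + 4555.11 + 647.14 + 619.5 + 482.35 = 6463.7
ΣP(Year 1)·Q(Year 2) = 1.29×114 + 501.39×7 + 6.15×131 + 2.54×295 + 6.08×55 = 147.06 + 3509.73 + 805.65 + 749.3 + 334.4 = 5546.14
Index = 6463.7 / 5546.14 × 100 = 116.5441

116.54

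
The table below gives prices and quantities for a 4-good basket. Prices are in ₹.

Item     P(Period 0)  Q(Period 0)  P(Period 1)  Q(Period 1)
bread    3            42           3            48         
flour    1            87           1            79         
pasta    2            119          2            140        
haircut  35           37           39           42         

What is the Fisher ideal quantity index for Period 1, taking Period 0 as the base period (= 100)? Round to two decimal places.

Laspeyres component (base-period weights):
ΣP(Period 0)Q(Period 1) = 3×48 + 1×79 + 2×140 + 35×42 = 144 + 79 + 280 + 1470 = 1973
ΣP(Period 0)Q(Period 0) = 3×42 + 1×87 + 2×119 + 35×37 = 126 + 87 + 238 + 1295 = 1746
L = 1973 / 1746 × 100 = 113.0011
Paasche component (current-period weights):
ΣP(Period 1)Q(Period 1) = 3×48 + 1×79 + 2×140 + 39×42 = 144 + 79 + 280 + 1638 = 2141
ΣP(Period 1)Q(Period 0) = 3×42 + 1×87 + 2×119 + 39×37 = 126 + 87 + 238 + 1443 = 1894
P = 2141 / 1894 × 100 = 113.0412
Fisher = √(L × P) = √(113.0011 × 113.0412) = 113.0212

113.02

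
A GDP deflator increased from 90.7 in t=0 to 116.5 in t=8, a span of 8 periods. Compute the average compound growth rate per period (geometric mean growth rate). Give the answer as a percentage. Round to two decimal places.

3.18%

Growth factor = (116.5/90.7)^(1/8) = (1.284454)^(1/8) = 1.031786
Growth rate = 1.031786 − 1 = 0.031786 = 3.1786%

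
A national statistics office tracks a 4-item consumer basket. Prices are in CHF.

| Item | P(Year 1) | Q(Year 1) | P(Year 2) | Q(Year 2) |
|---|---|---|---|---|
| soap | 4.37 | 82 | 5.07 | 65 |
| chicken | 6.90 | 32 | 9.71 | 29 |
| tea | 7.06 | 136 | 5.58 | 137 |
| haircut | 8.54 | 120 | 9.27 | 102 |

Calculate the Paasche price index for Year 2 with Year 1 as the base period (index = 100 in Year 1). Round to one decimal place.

99.9

Paasche price index uses current-period quantities as weights.
ΣP(Year 2)·Q(Year 2) = 5.07×65 + 9.71×29 + 5.58×137 + 9.27×102 = 329.55 + 281.59 + 764.46 + 945.54 = 2321.14
ΣP(Year 1)·Q(Year 2) = 4.37×65 + 6.90×29 + 7.06×137 + 8.54×102 = 284.05 + 200.1 + 967.22 + 871.08 = 2322.45
Index = 2321.14 / 2322.45 × 100 = 99.9436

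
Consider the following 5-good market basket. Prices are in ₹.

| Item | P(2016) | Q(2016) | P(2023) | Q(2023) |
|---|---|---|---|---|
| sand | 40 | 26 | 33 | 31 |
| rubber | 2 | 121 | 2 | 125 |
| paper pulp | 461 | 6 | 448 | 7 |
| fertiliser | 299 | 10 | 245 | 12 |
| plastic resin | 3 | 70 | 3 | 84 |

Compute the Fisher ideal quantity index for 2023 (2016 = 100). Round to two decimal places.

117.97

Laspeyres component (base-period weights):
ΣP(2016)Q(2023) = 40×31 + 2×125 + 461×7 + 299×12 + 3×84 = 1240 + 250 + 3227 + 3588 + 252 = 8557
ΣP(2016)Q(2016) = 40×26 + 2×121 + 461×6 + 299×10 + 3×70 = 1040 + 242 + 2766 + 2990 + 210 = 7248
L = 8557 / 7248 × 100 = 118.0602
Paasche component (current-period weights):
ΣP(2023)Q(2023) = 33×31 + 2×125 + 448×7 + 245×12 + 3×84 = 1023 + 250 + 3136 + 2940 + 252 = 7601
ΣP(2023)Q(2016) = 33×26 + 2×121 + 448×6 + 245×10 + 3×70 = 858 + 242 + 2688 + 2450 + 210 = 6448
P = 7601 / 6448 × 100 = 117.8815
Fisher = √(L × P) = √(118.0602 × 117.8815) = 117.9708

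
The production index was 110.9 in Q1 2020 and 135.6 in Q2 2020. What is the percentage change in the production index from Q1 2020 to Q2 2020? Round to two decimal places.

Change = (135.6 − 110.9) / 110.9 × 100
       = 24.7 / 110.9 × 100 = 22.2723%

22.27%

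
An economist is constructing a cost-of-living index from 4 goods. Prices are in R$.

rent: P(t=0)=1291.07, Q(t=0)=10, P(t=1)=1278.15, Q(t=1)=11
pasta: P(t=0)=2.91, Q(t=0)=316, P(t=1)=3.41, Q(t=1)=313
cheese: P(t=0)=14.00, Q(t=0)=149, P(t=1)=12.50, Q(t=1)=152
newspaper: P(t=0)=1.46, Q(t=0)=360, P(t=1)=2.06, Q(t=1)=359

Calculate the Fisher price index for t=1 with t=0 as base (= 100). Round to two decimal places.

Laspeyres component (base-period weights):
ΣP(t=1)Q(t=0) = 1278.15×10 + 3.41×316 + 12.50×149 + 2.06×360 = 12781.5 + 1077.56 + 1862.5 + 741.6 = 16463.16
ΣP(t=0)Q(t=0) = 1291.07×10 + 2.91×316 + 14.00×149 + 1.46×360 = 12910.7 + 919.56 + 2086 + 525.6 = 16441.86
L = 16463.16 / 16441.86 × 100 = 100.1295
Paasche component (current-period weights):
ΣP(t=1)Q(t=1) = 1278.15×11 + 3.41×313 + 12.50×152 + 2.06×359 = 14059.65 + 1067.33 + 1900 + 739.54 = 17766.52
ΣP(t=0)Q(t=1) = 1291.07×11 + 2.91×313 + 14.00×152 + 1.46×359 = 14201.77 + 910.83 + 2128 + 524.14 = 17764.74
P = 17766.52 / 17764.74 × 100 = 100.0100
Fisher = √(L × P) = √(100.1295 × 100.0100) = 100.0698

100.07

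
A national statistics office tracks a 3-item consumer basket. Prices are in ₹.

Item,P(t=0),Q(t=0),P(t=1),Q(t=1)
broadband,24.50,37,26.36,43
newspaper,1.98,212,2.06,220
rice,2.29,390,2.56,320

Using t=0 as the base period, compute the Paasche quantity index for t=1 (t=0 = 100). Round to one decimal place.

Paasche quantity index uses current-period prices as weights.
ΣP(t=1)·Q(t=1) = 26.36×43 + 2.06×220 + 2.56×320 = 1133.48 + 453.2 + 819.2 = 2405.88
ΣP(t=1)·Q(t=0) = 26.36×37 + 2.06×212 + 2.56×390 = 975.32 + 436.72 + 998.4 = 2410.44
Index = 2405.88 / 2410.44 × 100 = 99.8108

99.8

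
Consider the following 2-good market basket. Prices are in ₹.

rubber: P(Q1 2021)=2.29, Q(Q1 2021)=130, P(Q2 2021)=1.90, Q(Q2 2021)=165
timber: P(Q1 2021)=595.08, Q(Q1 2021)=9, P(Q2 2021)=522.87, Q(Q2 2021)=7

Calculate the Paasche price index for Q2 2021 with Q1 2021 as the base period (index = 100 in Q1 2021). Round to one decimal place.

Paasche price index uses current-period quantities as weights.
ΣP(Q2 2021)·Q(Q2 2021) = 1.90×165 + 522.87×7 = 313.5 + 3660.09 = 3973.59
ΣP(Q1 2021)·Q(Q2 2021) = 2.29×165 + 595.08×7 = 377.85 + 4165.56 = 4543.41
Index = 3973.59 / 4543.41 × 100 = 87.4583

87.5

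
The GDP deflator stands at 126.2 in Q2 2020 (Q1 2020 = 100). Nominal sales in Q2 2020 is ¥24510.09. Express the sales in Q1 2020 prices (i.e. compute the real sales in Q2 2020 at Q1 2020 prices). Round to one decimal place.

Real = Nominal ÷ (Index/100) = 24510.09 ÷ (126.2/100)
     = 24510.09 ÷ 1.262 = 19421.6244

19421.6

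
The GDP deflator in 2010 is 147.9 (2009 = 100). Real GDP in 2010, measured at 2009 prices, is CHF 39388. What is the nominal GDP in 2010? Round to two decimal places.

58254.85

Nominal = Real × (Index/100) = 39388 × (147.9/100)
        = 39388 × 1.479 = 58254.8520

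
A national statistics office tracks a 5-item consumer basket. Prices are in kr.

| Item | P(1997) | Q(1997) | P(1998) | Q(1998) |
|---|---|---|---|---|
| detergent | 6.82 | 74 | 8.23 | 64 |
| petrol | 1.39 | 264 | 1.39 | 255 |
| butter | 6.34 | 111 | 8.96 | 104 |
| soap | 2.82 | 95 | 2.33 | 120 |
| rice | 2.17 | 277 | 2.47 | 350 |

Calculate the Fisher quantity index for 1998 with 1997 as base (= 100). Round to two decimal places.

Laspeyres component (base-period weights):
ΣP(1997)Q(1998) = 6.82×64 + 1.39×255 + 6.34×104 + 2.82×120 + 2.17×350 = 436.48 + 354.45 + 659.36 + 338.4 + 759.5 = 2548.19
ΣP(1997)Q(1997) = 6.82×74 + 1.39×264 + 6.34×111 + 2.82×95 + 2.17×277 = 504.68 + 366.96 + 703.74 + 267.9 + 601.09 = 2444.37
L = 2548.19 / 2444.37 × 100 = 104.2473
Paasche component (current-period weights):
ΣP(1998)Q(1998) = 8.23×64 + 1.39×255 + 8.96×104 + 2.33×120 + 2.47×350 = 526.72 + 354.45 + 931.84 + 279.6 + 864.5 = 2957.11
ΣP(1998)Q(1997) = 8.23×74 + 1.39×264 + 8.96×111 + 2.33×95 + 2.47×277 = 609.02 + 366.96 + 994.56 + 221.35 + 684.19 = 2876.08
P = 2957.11 / 2876.08 × 100 = 102.8174
Fisher = √(L × P) = √(104.2473 × 102.8174) = 103.5299

103.53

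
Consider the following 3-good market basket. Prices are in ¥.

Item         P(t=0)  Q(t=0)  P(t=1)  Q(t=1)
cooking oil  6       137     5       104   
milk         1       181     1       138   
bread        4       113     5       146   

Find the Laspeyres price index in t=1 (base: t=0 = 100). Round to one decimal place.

Laspeyres price index uses base-period quantities as weights.
ΣP(t=1)·Q(t=0) = 5×137 + 1×181 + 5×113 = 685 + 181 + 565 = 1431
ΣP(t=0)·Q(t=0) = 6×137 + 1×181 + 4×113 = 822 + 181 + 452 = 1455
Index = 1431 / 1455 × 100 = 98.3505

98.4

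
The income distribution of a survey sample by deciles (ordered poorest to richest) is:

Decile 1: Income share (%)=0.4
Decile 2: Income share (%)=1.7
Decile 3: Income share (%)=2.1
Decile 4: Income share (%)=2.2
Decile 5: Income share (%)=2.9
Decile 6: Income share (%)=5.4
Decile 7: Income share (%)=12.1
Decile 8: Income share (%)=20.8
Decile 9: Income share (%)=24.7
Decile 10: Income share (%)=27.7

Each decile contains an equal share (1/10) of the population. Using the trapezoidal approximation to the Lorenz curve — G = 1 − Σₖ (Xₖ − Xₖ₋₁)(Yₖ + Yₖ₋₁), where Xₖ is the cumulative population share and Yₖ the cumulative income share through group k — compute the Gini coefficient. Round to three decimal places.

0.532

Cumulative income shares Yₖ: 0.0040, 0.0210, 0.0420, 0.0640, 0.0930, 0.1470, 0.2680, 0.4760, 0.7230, 1.0000
Σ (Xₖ−Xₖ₋₁)(Yₖ+Yₖ₋₁) = (1/10)(0.0040+0.0000) + (1/10)(0.0210+0.0040) + (1/10)(0.0420+0.0210) + (1/10)(0.0640+0.0420) + (1/10)(0.0930+0.0640) + (1/10)(0.1470+0.0930) + (1/10)(0.2680+0.1470) + (1/10)(0.4760+0.2680) + (1/10)(0.7230+0.4760) + (1/10)(1.0000+0.7230)
  = 0.0004 + 0.0025 + 0.0063 + 0.0106 + 0.0157 + 0.0240 + 0.0415 + 0.0744 + 0.1199 + 0.1723 = 0.4676
G = 1 − 0.4676 = 0.5324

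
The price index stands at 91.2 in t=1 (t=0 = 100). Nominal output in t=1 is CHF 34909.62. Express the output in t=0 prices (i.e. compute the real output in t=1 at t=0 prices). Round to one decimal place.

Real = Nominal ÷ (Index/100) = 34909.62 ÷ (91.2/100)
     = 34909.62 ÷ 0.912 = 38278.0921

38278.1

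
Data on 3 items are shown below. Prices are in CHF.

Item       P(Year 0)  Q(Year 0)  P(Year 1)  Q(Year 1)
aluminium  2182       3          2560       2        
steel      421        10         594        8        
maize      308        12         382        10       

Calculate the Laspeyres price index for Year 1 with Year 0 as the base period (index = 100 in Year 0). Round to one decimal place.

Laspeyres price index uses base-period quantities as weights.
ΣP(Year 1)·Q(Year 0) = 2560×3 + 594×10 + 382×12 = 7680 + 5940 + 4584 = 18204
ΣP(Year 0)·Q(Year 0) = 2182×3 + 421×10 + 308×12 = 6546 + 4210 + 3696 = 14452
Index = 18204 / 14452 × 100 = 125.9618

126.0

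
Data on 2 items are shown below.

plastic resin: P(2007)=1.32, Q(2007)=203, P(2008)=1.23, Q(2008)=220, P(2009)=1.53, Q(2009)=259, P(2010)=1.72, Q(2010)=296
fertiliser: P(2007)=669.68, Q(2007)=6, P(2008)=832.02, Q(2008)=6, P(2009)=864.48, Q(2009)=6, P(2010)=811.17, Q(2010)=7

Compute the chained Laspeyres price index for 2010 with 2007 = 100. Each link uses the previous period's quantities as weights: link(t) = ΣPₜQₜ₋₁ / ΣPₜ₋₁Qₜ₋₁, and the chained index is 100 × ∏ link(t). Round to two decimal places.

Link 2007→2008:
ΣP(2008)Q(2007) = 1.23×203 + 832.02×6 = 249.69 + 4992.12 = 5241.81
ΣP(2007)Q(2007) = 1.32×203 + 669.68×6 = 267.96 + 4018.08 = 4286.04
link = 5241.81/4286.04 = 1.222996
Link 2008→2009:
ΣP(2009)Q(2008) = 1.53×220 + 864.48×6 = 336.6 + 5186.88 = 5523.48
ΣP(2008)Q(2008) = 1.23×220 + 832.02×6 = 270.6 + 4992.12 = 5262.72
link = 5523.48/5262.72 = 1.049549
Link 2009→2010:
ΣP(2010)Q(2009) = 1.72×259 + 811.17×6 = 445.48 + 4867.02 = 5312.5
ΣP(2009)Q(2009) = 1.53×259 + 864.48×6 = 396.27 + 5186.88 = 5583.15
link = 5312.5/5583.15 = 0.951524
Chained index = 100 × 1.222996 × 1.049549 × 0.951524 = 122.1370

122.14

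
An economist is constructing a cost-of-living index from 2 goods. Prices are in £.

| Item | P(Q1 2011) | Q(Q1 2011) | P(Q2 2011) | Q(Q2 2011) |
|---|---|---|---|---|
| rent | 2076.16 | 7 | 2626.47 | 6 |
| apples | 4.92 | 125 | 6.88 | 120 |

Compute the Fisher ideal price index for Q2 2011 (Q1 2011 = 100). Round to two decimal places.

127.08

Laspeyres component (base-period weights):
ΣP(Q2 2011)Q(Q1 2011) = 2626.47×7 + 6.88×125 = 18385.29 + 860 = 19245.29
ΣP(Q1 2011)Q(Q1 2011) = 2076.16×7 + 4.92×125 = 14533.12 + 615 = 15148.12
L = 19245.29 / 15148.12 × 100 = 127.0474
Paasche component (current-period weights):
ΣP(Q2 2011)Q(Q2 2011) = 2626.47×6 + 6.88×120 = 15758.82 + 825.6 = 16584.42
ΣP(Q1 2011)Q(Q2 2011) = 2076.16×6 + 4.92×120 = 12456.96 + 590.4 = 13047.36
P = 16584.42 / 13047.36 × 100 = 127.1094
Fisher = √(L × P) = √(127.0474 × 127.1094) = 127.0784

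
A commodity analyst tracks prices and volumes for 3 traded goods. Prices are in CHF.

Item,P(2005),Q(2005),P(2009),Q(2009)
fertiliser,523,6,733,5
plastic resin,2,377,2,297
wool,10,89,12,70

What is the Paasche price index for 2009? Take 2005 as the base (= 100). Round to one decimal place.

Paasche price index uses current-period quantities as weights.
ΣP(2009)·Q(2009) = 733×5 + 2×297 + 12×70 = 3665 + 594 + 840 = 5099
ΣP(2005)·Q(2009) = 523×5 + 2×297 + 10×70 = 2615 + 594 + 700 = 3909
Index = 5099 / 3909 × 100 = 130.4426

130.4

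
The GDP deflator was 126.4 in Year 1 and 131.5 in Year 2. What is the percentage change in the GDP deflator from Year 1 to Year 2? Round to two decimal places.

4.03%

Change = (131.5 − 126.4) / 126.4 × 100
       = 5.1 / 126.4 × 100 = 4.0348%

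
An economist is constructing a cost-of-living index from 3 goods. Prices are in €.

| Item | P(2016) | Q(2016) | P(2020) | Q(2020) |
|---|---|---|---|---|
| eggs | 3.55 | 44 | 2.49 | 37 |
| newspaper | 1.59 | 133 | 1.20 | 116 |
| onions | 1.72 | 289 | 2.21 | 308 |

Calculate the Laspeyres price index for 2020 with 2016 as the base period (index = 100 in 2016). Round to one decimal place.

Laspeyres price index uses base-period quantities as weights.
ΣP(2020)·Q(2016) = 2.49×44 + 1.20×133 + 2.21×289 = 109.56 + 159.6 + 638.69 = 907.85
ΣP(2016)·Q(2016) = 3.55×44 + 1.59×133 + 1.72×289 = 156.2 + 211.47 + 497.08 = 864.75
Index = 907.85 / 864.75 × 100 = 104.9841

105.0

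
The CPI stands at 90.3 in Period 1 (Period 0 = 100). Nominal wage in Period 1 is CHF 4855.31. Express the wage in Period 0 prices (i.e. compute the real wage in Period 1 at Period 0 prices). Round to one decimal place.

Real = Nominal ÷ (Index/100) = 4855.31 ÷ (90.3/100)
     = 4855.31 ÷ 0.903 = 5376.8660

5376.9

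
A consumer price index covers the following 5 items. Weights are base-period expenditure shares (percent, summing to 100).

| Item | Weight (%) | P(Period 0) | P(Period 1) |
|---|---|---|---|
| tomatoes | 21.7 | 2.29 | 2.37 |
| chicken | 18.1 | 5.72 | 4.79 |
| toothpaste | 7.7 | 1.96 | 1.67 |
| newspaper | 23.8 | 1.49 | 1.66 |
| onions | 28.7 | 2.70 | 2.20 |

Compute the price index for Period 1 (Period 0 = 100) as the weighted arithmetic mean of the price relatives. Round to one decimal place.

94.1

tomatoes: 21.7 × (2.37/2.29) = 21.7 × 1.034934 = 22.4581
chicken: 18.1 × (4.79/5.72) = 18.1 × 0.837413 = 15.1572
toothpaste: 7.7 × (1.67/1.96) = 7.7 × 0.852041 = 6.5607
newspaper: 23.8 × (1.66/1.49) = 23.8 × 1.114094 = 26.5154
onions: 28.7 × (2.20/2.70) = 28.7 × 0.814815 = 23.3852
Index = Σ wᵢ·(p₁ᵢ/p₀ᵢ) = 22.4581 + 15.1572 + 6.5607 + 26.5154 + 23.3852 = 94.0766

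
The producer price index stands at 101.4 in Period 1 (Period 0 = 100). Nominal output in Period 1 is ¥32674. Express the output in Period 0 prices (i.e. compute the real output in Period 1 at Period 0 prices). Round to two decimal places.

Real = Nominal ÷ (Index/100) = 32674 ÷ (101.4/100)
     = 32674 ÷ 1.014 = 32222.8797

32222.88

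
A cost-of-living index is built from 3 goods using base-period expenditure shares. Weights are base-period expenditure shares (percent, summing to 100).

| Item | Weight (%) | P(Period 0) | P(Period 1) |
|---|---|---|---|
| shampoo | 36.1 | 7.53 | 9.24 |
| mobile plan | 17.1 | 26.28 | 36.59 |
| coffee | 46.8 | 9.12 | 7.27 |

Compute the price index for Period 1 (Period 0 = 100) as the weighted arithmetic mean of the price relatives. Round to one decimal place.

shampoo: 36.1 × (9.24/7.53) = 36.1 × 1.227092 = 44.2980
mobile plan: 17.1 × (36.59/26.28) = 17.1 × 1.392314 = 23.8086
coffee: 46.8 × (7.27/9.12) = 46.8 × 0.797149 = 37.3066
Index = Σ wᵢ·(p₁ᵢ/p₀ᵢ) = 44.2980 + 23.8086 + 37.3066 = 105.4131

105.4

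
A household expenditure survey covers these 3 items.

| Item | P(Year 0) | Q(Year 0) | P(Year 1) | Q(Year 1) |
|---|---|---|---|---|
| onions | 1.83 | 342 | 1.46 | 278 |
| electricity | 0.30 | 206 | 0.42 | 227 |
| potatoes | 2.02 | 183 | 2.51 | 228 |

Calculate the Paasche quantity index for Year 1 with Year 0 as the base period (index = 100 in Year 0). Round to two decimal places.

Paasche quantity index uses current-period prices as weights.
ΣP(Year 1)·Q(Year 1) = 1.46×278 + 0.42×227 + 2.51×228 = 405.88 + 95.34 + 572.28 = 1073.5
ΣP(Year 1)·Q(Year 0) = 1.46×342 + 0.42×206 + 2.51×183 = 499.32 + 86.52 + 459.33 = 1045.17
Index = 1073.5 / 1045.17 × 100 = 102.7106

102.71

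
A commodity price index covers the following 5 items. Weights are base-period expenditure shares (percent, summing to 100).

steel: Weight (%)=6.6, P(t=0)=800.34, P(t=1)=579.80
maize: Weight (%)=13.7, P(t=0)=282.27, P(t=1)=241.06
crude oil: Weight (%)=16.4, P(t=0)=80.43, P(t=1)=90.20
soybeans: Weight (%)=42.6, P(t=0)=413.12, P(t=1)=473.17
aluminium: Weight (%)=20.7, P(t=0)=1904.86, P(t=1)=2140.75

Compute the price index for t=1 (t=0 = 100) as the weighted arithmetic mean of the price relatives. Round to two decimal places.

106.93

steel: 6.6 × (579.80/800.34) = 6.6 × 0.724442 = 4.7813
maize: 13.7 × (241.06/282.27) = 13.7 × 0.854005 = 11.6999
crude oil: 16.4 × (90.20/80.43) = 16.4 × 1.121472 = 18.3921
soybeans: 42.6 × (473.17/413.12) = 42.6 × 1.145357 = 48.7922
aluminium: 20.7 × (2140.75/1904.86) = 20.7 × 1.123836 = 23.2634
Index = Σ wᵢ·(p₁ᵢ/p₀ᵢ) = 4.7813 + 11.6999 + 18.3921 + 48.7922 + 23.2634 = 106.9290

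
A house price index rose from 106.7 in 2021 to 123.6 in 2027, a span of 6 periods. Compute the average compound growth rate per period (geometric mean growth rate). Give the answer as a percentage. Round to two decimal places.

Growth factor = (123.6/106.7)^(1/6) = (1.158388)^(1/6) = 1.024808
Growth rate = 1.024808 − 1 = 0.024808 = 2.4808%

2.48%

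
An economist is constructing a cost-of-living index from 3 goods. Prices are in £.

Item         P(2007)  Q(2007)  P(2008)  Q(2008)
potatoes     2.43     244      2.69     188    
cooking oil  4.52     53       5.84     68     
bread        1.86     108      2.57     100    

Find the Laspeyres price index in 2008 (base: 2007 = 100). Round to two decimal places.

120.33

Laspeyres price index uses base-period quantities as weights.
ΣP(2008)·Q(2007) = 2.69×244 + 5.84×53 + 2.57×108 = 656.36 + 309.52 + 277.56 = 1243.44
ΣP(2007)·Q(2007) = 2.43×244 + 4.52×53 + 1.86×108 = 592.92 + 239.56 + 200.88 = 1033.36
Index = 1243.44 / 1033.36 × 100 = 120.3298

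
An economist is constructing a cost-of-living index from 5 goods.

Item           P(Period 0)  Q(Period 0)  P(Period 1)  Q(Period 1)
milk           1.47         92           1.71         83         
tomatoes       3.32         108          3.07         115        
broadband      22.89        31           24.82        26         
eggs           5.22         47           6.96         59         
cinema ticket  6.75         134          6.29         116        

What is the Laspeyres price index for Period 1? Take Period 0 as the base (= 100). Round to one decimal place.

103.2

Laspeyres price index uses base-period quantities as weights.
ΣP(Period 1)·Q(Period 0) = 1.71×92 + 3.07×108 + 24.82×31 + 6.96×47 + 6.29×134 = 157.32 + 331.56 + 769.42 + 327.12 + 842.86 = 2428.28
ΣP(Period 0)·Q(Period 0) = 1.47×92 + 3.32×108 + 22.89×31 + 5.22×47 + 6.75×134 = 135.24 + 358.56 + 709.59 + 245.34 + 904.5 = 2353.23
Index = 2428.28 / 2353.23 × 100 = 103.1892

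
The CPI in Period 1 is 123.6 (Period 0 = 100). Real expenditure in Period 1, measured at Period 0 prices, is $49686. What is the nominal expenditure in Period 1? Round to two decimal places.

61411.90

Nominal = Real × (Index/100) = 49686 × (123.6/100)
        = 49686 × 1.236 = 61411.8960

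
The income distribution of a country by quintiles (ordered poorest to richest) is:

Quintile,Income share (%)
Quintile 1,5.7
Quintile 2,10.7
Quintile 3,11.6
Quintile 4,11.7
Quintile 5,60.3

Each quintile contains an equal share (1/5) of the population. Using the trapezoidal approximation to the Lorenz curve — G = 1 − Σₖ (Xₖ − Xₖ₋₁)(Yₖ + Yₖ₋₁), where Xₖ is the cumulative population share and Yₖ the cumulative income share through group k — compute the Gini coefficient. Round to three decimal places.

0.441

Cumulative income shares Yₖ: 0.0570, 0.1640, 0.2800, 0.3970, 1.0000
Σ (Xₖ−Xₖ₋₁)(Yₖ+Yₖ₋₁) = (1/5)(0.0570+0.0000) + (1/5)(0.1640+0.0570) + (1/5)(0.2800+0.1640) + (1/5)(0.3970+0.2800) + (1/5)(1.0000+0.3970)
  = 0.0114 + 0.0442 + 0.0888 + 0.1354 + 0.2794 = 0.5592
G = 1 − 0.5592 = 0.4408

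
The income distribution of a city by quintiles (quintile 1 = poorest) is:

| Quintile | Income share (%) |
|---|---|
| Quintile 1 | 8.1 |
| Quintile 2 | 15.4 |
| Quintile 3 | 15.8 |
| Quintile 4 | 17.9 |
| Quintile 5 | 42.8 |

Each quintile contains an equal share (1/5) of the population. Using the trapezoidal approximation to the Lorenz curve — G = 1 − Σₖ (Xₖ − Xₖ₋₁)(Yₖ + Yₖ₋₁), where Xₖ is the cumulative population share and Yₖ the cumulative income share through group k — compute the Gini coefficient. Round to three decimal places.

Cumulative income shares Yₖ: 0.0810, 0.2350, 0.3930, 0.5720, 1.0000
Σ (Xₖ−Xₖ₋₁)(Yₖ+Yₖ₋₁) = (1/5)(0.0810+0.0000) + (1/5)(0.2350+0.0810) + (1/5)(0.3930+0.2350) + (1/5)(0.5720+0.3930) + (1/5)(1.0000+0.5720)
  = 0.0162 + 0.0632 + 0.1256 + 0.1930 + 0.3144 = 0.7124
G = 1 − 0.7124 = 0.2876

0.288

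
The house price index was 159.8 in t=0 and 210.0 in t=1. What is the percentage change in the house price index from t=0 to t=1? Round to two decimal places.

31.41%

Change = (210.0 − 159.8) / 159.8 × 100
       = 50.2 / 159.8 × 100 = 31.4143%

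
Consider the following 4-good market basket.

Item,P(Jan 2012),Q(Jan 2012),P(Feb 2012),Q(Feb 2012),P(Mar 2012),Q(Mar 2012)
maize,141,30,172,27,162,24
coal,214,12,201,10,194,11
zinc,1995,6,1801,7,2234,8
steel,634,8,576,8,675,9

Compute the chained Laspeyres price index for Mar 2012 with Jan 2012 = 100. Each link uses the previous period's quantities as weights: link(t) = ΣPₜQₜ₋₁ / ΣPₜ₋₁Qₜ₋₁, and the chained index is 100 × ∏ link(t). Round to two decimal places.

110.49

Link Jan 2012→Feb 2012:
ΣP(Feb 2012)Q(Jan 2012) = 172×30 + 201×12 + 1801×6 + 576×8 = 5160 + 2412 + 10806 + 4608 = 22986
ΣP(Jan 2012)Q(Jan 2012) = 141×30 + 214×12 + 1995×6 + 634×8 = 4230 + 2568 + 11970 + 5072 = 23840
link = 22986/23840 = 0.964178
Link Feb 2012→Mar 2012:
ΣP(Mar 2012)Q(Feb 2012) = 162×27 + 194×10 + 2234×7 + 675×8 = 4374 + 1940 + 15638 + 5400 = 27352
ΣP(Feb 2012)Q(Feb 2012) = 172×27 + 201×10 + 1801×7 + 576×8 = 4644 + 2010 + 12607 + 4608 = 23869
link = 27352/23869 = 1.145921
Chained index = 100 × 0.964178 × 1.145921 = 110.4872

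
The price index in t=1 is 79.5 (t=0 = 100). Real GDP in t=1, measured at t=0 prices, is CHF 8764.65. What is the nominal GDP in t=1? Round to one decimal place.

6967.9

Nominal = Real × (Index/100) = 8764.65 × (79.5/100)
        = 8764.65 × 0.795 = 6967.8967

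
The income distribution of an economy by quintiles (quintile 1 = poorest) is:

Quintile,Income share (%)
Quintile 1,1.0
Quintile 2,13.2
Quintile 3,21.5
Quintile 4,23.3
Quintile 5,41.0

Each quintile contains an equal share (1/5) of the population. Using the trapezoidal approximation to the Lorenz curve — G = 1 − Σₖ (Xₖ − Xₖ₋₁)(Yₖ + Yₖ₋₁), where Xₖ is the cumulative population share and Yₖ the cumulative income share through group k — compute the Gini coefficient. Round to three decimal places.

Cumulative income shares Yₖ: 0.0100, 0.1420, 0.3570, 0.5900, 1.0000
Σ (Xₖ−Xₖ₋₁)(Yₖ+Yₖ₋₁) = (1/5)(0.0100+0.0000) + (1/5)(0.1420+0.0100) + (1/5)(0.3570+0.1420) + (1/5)(0.5900+0.3570) + (1/5)(1.0000+0.5900)
  = 0.0020 + 0.0304 + 0.0998 + 0.1894 + 0.3180 = 0.6396
G = 1 − 0.6396 = 0.3604

0.360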